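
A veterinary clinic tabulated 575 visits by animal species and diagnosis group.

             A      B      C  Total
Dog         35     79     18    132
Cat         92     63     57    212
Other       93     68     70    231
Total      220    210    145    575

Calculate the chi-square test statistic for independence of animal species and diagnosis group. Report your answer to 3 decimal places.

41.615

Grand total N = 575.
Expected counts (row total × column total / N):
  Dog, A: 132×220/575 = 50.504348
  Dog, B: 132×210/575 = 48.208696
  Dog, C: 132×145/575 = 33.286957
  Cat, A: 212×220/575 = 81.113043
  Cat, B: 212×210/575 = 77.426087
  Cat, C: 212×145/575 = 53.460870
  Other, A: 231×220/575 = 88.382609
  Other, B: 231×210/575 = 84.365217
  Other, C: 231×145/575 = 58.252174
Contributions (O − E)²/E:
  (35 − 50.504348)²/50.504348 = 4.7597
  (79 − 48.208696)²/48.208696 = 19.6667
  (18 − 33.286957)²/33.286957 = 7.0205
  (92 − 81.113043)²/81.113043 = 1.4612
  (63 − 77.426087)²/77.426087 = 2.6879
  (57 − 53.460870)²/53.460870 = 0.2343
  (93 − 88.382609)²/88.382609 = 0.2412
  (68 − 84.365217)²/84.365217 = 3.1745
  (70 − 58.252174)²/58.252174 = 2.3692
χ² = 4.7597 + 19.6667 + 7.0205 + 1.4612 + 2.6879 + 0.2343 + 0.2412 + 3.1745 + 2.3692 = 41.615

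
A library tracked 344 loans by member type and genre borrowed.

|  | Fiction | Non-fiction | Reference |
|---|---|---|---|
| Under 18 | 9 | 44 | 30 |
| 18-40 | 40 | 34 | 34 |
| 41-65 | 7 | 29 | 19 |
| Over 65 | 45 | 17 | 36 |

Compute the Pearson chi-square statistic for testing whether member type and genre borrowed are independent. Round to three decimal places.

Row totals: 83, 108, 55, 98. Column totals: 101, 124, 119. Grand total N = 344.
Expected counts (row total × column total / N):
  Under 18, Fiction: 83×101/344 = 24.3692
  Under 18, Non-fiction: 83×124/344 = 29.9186
  Under 18, Reference: 83×119/344 = 28.7122
  18-40, Fiction: 108×101/344 = 31.7093
  18-40, Non-fiction: 108×124/344 = 38.9302
  18-40, Reference: 108×119/344 = 37.3605
  41-65, Fiction: 55×101/344 = 16.1483
  41-65, Non-fiction: 55×124/344 = 19.8256
  41-65, Reference: 55×119/344 = 19.0262
  Over 65, Fiction: 98×101/344 = 28.7733
  Over 65, Non-fiction: 98×124/344 = 35.3256
  Over 65, Reference: 98×119/344 = 33.9012
Contributions (O − E)²/E:
  (9 − 24.3692)²/24.3692 = 9.6931
  (44 − 29.9186)²/29.9186 = 6.6275
  (30 − 28.7122)²/28.7122 = 0.0578
  (40 − 31.7093)²/31.7093 = 2.1677
  (34 − 38.9302)²/38.9302 = 0.6244
  (34 − 37.3605)²/37.3605 = 0.3023
  (7 − 16.1483)²/16.1483 = 5.1827
  (29 − 19.8256)²/19.8256 = 4.2455
  (19 − 19.0262)²/19.0262 = 0.0000
  (45 − 28.7733)²/28.7733 = 9.1510
  (17 − 35.3256)²/35.3256 = 9.5066
  (36 − 33.9012)²/33.9012 = 0.1299
χ² = 9.6931 + 6.6275 + 0.0578 + 2.1677 + 0.6244 + 0.3023 + 5.1827 + 4.2455 + 0.0000 + 9.1510 + 9.5066 + 0.1299 = 47.689

47.689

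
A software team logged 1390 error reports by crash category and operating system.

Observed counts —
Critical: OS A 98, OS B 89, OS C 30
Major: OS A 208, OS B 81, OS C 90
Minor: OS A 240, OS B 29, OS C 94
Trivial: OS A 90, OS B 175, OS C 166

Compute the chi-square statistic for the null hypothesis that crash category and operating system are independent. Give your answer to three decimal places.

233.034

Row totals: 217, 379, 363, 431. Column totals: 636, 374, 380. Grand total N = 1390.
Expected counts (row total × column total / N):
  Critical, OS A: 217×636/1390 = 99.2892
  Critical, OS B: 217×374/1390 = 58.3871
  Critical, OS C: 217×380/1390 = 59.3237
  Major, OS A: 379×636/1390 = 173.4129
  Major, OS B: 379×374/1390 = 101.9755
  Major, OS C: 379×380/1390 = 103.6115
  Minor, OS A: 363×636/1390 = 166.0921
  Minor, OS B: 363×374/1390 = 97.6705
  Minor, OS C: 363×380/1390 = 99.2374
  Trivial, OS A: 431×636/1390 = 197.2058
  Trivial, OS B: 431×374/1390 = 115.9669
  Trivial, OS C: 431×380/1390 = 117.8273
Contributions (O − E)²/E:
  (98 − 99.2892)²/99.2892 = 0.0167
  (89 − 58.3871)²/58.3871 = 16.0506
  (30 − 59.3237)²/59.3237 = 14.4947
  (208 − 173.4129)²/173.4129 = 6.8984
  (81 − 101.9755)²/101.9755 = 4.3145
  (90 − 103.6115)²/103.6115 = 1.7882
  (240 − 166.0921)²/166.0921 = 32.8876
  (29 − 97.6705)²/97.6705 = 48.2811
  (94 − 99.2374)²/99.2374 = 0.2764
  (90 − 197.2058)²/197.2058 = 58.2796
  (175 − 115.9669)²/115.9669 = 30.0509
  (166 − 117.8273)²/117.8273 = 19.6950
χ² = 0.0167 + 16.0506 + 14.4947 + 6.8984 + 4.3145 + 1.7882 + 32.8876 + 48.2811 + 0.2764 + 58.2796 + 30.0509 + 19.6950 = 233.034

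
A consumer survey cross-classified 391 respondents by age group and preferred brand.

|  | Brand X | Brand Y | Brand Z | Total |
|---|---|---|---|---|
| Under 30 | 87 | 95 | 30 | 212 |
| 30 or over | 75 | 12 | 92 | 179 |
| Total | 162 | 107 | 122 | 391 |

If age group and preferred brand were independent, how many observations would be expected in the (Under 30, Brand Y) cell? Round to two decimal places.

58.02

Row total (Under 30) = 212; column total (Brand Y) = 107; grand total N = 391.
Expected count = (row total × column total) / N = 212 × 107 / 391 = 58.02.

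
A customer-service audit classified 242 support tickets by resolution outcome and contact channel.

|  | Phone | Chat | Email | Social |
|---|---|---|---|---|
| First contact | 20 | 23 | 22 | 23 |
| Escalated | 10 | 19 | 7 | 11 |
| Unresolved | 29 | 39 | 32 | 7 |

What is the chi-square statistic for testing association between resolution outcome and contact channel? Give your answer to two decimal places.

18.29

Row totals: 88, 47, 107. Column totals: 59, 81, 61, 41. Grand total N = 242.
Expected counts (row total × column total / N):
  First contact, Phone: 88×59/242 = 21.455
  First contact, Chat: 88×81/242 = 29.455
  First contact, Email: 88×61/242 = 22.182
  First contact, Social: 88×41/242 = 14.909
  Escalated, Phone: 47×59/242 = 11.459
  Escalated, Chat: 47×81/242 = 15.731
  Escalated, Email: 47×61/242 = 11.847
  Escalated, Social: 47×41/242 = 7.963
  Unresolved, Phone: 107×59/242 = 26.087
  Unresolved, Chat: 107×81/242 = 35.814
  Unresolved, Email: 107×61/242 = 26.971
  Unresolved, Social: 107×41/242 = 18.128
Contributions (O − E)²/E:
  (20 − 21.455)²/21.455 = 0.0987
  (23 − 29.455)²/29.455 = 1.4146
  (22 − 22.182)²/22.182 = 0.0015
  (23 − 14.909)²/14.909 = 4.3909
  (10 − 11.459)²/11.459 = 0.1858
  (19 − 15.731)²/15.731 = 0.6793
  (7 − 11.847)²/11.847 = 1.9831
  (11 − 7.963)²/7.963 = 1.1583
  (29 − 26.087)²/26.087 = 0.3253
  (39 − 35.814)²/35.814 = 0.2834
  (32 − 26.971)²/26.971 = 0.9377
  (7 − 18.128)²/18.128 = 6.8310
χ² = 0.0987 + 1.4146 + 0.0015 + 4.3909 + 0.1858 + 0.6793 + 1.9831 + 1.1583 + 0.3253 + 0.2834 + 0.9377 + 6.8310 = 18.29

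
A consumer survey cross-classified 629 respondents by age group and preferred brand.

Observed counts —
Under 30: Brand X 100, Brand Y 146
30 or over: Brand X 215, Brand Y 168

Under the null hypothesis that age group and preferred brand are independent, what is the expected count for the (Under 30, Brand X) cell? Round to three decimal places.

123.196

Row total (Under 30) = 246; column total (Brand X) = 315; grand total N = 629.
Expected count = (row total × column total) / N = 246 × 315 / 629 = 123.196.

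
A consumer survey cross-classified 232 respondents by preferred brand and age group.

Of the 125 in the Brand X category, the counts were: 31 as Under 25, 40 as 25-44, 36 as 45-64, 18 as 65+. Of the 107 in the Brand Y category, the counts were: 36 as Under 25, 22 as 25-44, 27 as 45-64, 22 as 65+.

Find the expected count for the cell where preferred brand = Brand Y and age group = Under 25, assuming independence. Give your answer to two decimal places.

Row total (Brand Y) = 107; column total (Under 25) = 67; grand total N = 232.
Expected count = (row total × column total) / N = 107 × 67 / 232 = 30.90.

30.90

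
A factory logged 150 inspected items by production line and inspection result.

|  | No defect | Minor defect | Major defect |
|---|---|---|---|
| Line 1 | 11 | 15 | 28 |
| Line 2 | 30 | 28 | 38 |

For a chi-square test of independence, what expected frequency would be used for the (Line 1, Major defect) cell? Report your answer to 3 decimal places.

23.760

Row total (Line 1) = 54; column total (Major defect) = 66; grand total N = 150.
Expected count = (row total × column total) / N = 54 × 66 / 150 = 23.760.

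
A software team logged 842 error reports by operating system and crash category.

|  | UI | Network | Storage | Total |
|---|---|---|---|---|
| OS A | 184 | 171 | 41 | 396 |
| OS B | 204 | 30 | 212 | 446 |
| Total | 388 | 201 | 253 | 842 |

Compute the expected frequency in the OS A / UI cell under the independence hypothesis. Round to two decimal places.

Row total (OS A) = 396; column total (UI) = 388; grand total N = 842.
Expected count = (row total × column total) / N = 396 × 388 / 842 = 182.48.

182.48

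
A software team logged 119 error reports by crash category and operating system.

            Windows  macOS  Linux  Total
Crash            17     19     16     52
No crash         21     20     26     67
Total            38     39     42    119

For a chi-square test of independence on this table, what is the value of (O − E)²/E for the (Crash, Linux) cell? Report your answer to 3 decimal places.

0.302

Row total (Crash) = 52; column total (Linux) = 42; N = 119.
Expected count E = 52 × 42 / 119 = 18.3529.
Contribution = (O − E)²/E = (16 − 18.3529)² / 18.3529 = 0.302.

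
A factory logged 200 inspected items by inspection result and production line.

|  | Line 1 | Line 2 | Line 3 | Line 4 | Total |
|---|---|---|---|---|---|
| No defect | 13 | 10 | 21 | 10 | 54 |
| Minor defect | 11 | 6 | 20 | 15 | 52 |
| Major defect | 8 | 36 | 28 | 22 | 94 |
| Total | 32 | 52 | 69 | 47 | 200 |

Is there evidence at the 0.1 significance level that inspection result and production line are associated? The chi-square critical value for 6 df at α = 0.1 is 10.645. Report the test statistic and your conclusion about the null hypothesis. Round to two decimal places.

Grand total N = 200.
Expected counts (row total × column total / N):
  No defect, Line 1: 54×32/200 = 8.640
  No defect, Line 2: 54×52/200 = 14.040
  No defect, Line 3: 54×69/200 = 18.630
  No defect, Line 4: 54×47/200 = 12.690
  Minor defect, Line 1: 52×32/200 = 8.320
  Minor defect, Line 2: 52×52/200 = 13.520
  Minor defect, Line 3: 52×69/200 = 17.940
  Minor defect, Line 4: 52×47/200 = 12.220
  Major defect, Line 1: 94×32/200 = 15.040
  Major defect, Line 2: 94×52/200 = 24.440
  Major defect, Line 3: 94×69/200 = 32.430
  Major defect, Line 4: 94×47/200 = 22.090
Contributions (O − E)²/E:
  (13 − 8.640)²/8.640 = 2.2002
  (10 − 14.040)²/14.040 = 1.1625
  (21 − 18.630)²/18.630 = 0.3015
  (10 − 12.690)²/12.690 = 0.5702
  (11 − 8.320)²/8.320 = 0.8633
  (6 − 13.520)²/13.520 = 4.1827
  (20 − 17.940)²/17.940 = 0.2365
  (15 − 12.220)²/12.220 = 0.6324
  (8 − 15.040)²/15.040 = 3.2953
  (36 − 24.440)²/24.440 = 5.4678
  (28 − 32.430)²/32.430 = 0.6051
  (22 − 22.090)²/22.090 = 0.0004
χ² = 2.2002 + 1.1625 + 0.3015 + 0.5702 + 0.8633 + 4.1827 + 0.2365 + 0.6324 + 3.2953 + 5.4678 + 0.6051 + 0.0004 = 19.52
df = (3−1)(4−1) = 6. Since 19.52 > 10.645, reject the null hypothesis of independence at α = 0.1.

19.52; reject H₀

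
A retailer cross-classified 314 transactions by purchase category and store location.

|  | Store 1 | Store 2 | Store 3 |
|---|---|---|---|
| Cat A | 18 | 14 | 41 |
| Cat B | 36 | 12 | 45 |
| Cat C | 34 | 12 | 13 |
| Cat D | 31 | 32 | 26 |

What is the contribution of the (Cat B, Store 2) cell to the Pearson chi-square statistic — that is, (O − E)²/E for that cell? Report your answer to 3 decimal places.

3.678

Row total (Cat B) = 93; column total (Store 2) = 70; N = 314.
Expected count E = 93 × 70 / 314 = 20.7325.
Contribution = (O − E)²/E = (12 − 20.7325)² / 20.7325 = 3.678.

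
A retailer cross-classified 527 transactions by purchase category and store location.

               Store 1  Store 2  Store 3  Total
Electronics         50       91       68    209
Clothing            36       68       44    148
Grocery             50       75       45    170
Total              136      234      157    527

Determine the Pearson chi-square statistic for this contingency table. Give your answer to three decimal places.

Grand total N = 527.
Expected counts (row total × column total / N):
  Electronics, Store 1: 209×136/527 = 53.9355
  Electronics, Store 2: 209×234/527 = 92.8008
  Electronics, Store 3: 209×157/527 = 62.2638
  Clothing, Store 1: 148×136/527 = 38.1935
  Clothing, Store 2: 148×234/527 = 65.7154
  Clothing, Store 3: 148×157/527 = 44.0911
  Grocery, Store 1: 170×136/527 = 43.8710
  Grocery, Store 2: 170×234/527 = 75.4839
  Grocery, Store 3: 170×157/527 = 50.6452
Contributions (O − E)²/E:
  (50 − 53.9355)²/53.9355 = 0.2872
  (91 − 92.8008)²/92.8008 = 0.0349
  (68 − 62.2638)²/62.2638 = 0.5285
  (36 − 38.1935)²/38.1935 = 0.1260
  (68 − 65.7154)²/65.7154 = 0.0794
  (44 − 44.0911)²/44.0911 = 0.0002
  (50 − 43.8710)²/43.8710 = 0.8563
  (75 − 75.4839)²/75.4839 = 0.0031
  (45 − 50.6452)²/50.6452 = 0.6292
χ² = 0.2872 + 0.0349 + 0.5285 + 0.1260 + 0.0794 + 0.0002 + 0.8563 + 0.0031 + 0.6292 = 2.545

2.545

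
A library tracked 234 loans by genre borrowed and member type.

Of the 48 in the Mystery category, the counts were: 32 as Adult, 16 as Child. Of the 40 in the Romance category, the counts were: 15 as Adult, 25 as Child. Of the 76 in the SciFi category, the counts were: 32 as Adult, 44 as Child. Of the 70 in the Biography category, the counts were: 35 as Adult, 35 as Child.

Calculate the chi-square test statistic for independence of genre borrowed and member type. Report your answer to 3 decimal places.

9.581

Row totals: 48, 40, 76, 70. Column totals: 114, 120. Grand total N = 234.
Expected counts (row total × column total / N):
  Mystery, Adult: 48×114/234 = 23.38462
  Mystery, Child: 48×120/234 = 24.61538
  Romance, Adult: 40×114/234 = 19.48718
  Romance, Child: 40×120/234 = 20.51282
  SciFi, Adult: 76×114/234 = 37.02564
  SciFi, Child: 76×120/234 = 38.97436
  Biography, Adult: 70×114/234 = 34.10256
  Biography, Child: 70×120/234 = 35.89744
Contributions (O − E)²/E:
  (32 − 23.38462)²/23.38462 = 3.1741
  (16 − 24.61538)²/24.61538 = 3.0154
  (15 − 19.48718)²/19.48718 = 1.0332
  (25 − 20.51282)²/20.51282 = 0.9816
  (32 − 37.02564)²/37.02564 = 0.6822
  (44 − 38.97436)²/38.97436 = 0.6480
  (35 − 34.10256)²/34.10256 = 0.0236
  (35 − 35.89744)²/35.89744 = 0.0224
χ² = 3.1741 + 3.0154 + 1.0332 + 0.9816 + 0.6822 + 0.6480 + 0.0236 + 0.0224 = 9.581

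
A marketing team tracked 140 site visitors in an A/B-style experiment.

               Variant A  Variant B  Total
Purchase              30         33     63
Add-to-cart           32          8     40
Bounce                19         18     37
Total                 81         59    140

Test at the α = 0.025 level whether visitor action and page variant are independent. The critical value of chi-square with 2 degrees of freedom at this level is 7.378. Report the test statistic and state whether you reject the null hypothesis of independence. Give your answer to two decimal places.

Grand total N = 140.
Expected counts (row total × column total / N):
  Purchase, Variant A: 63×81/140 = 36.450
  Purchase, Variant B: 63×59/140 = 26.550
  Add-to-cart, Variant A: 40×81/140 = 23.143
  Add-to-cart, Variant B: 40×59/140 = 16.857
  Bounce, Variant A: 37×81/140 = 21.407
  Bounce, Variant B: 37×59/140 = 15.593
Contributions (O − E)²/E:
  (30 − 36.450)²/36.450 = 1.1414
  (33 − 26.550)²/26.550 = 1.5669
  (32 − 23.143)²/23.143 = 3.3896
  (8 − 16.857)²/16.857 = 4.6536
  (19 − 21.407)²/21.407 = 0.2706
  (18 − 15.593)²/15.593 = 0.3716
χ² = 1.1414 + 1.5669 + 3.3896 + 4.6536 + 0.2706 + 0.3716 = 11.39
df = (3−1)(2−1) = 2. Since 11.39 > 7.378, reject the null hypothesis of independence at α = 0.025.

11.39; reject H₀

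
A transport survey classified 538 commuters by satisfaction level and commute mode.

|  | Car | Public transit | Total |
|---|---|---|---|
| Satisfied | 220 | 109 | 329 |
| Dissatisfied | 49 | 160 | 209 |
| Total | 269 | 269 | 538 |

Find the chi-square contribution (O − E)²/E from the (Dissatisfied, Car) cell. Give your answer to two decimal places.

Row total (Dissatisfied) = 209; column total (Car) = 269; N = 538.
Expected count E = 209 × 269 / 538 = 104.500.
Contribution = (O − E)²/E = (49 − 104.500)² / 104.500 = 29.48.

29.48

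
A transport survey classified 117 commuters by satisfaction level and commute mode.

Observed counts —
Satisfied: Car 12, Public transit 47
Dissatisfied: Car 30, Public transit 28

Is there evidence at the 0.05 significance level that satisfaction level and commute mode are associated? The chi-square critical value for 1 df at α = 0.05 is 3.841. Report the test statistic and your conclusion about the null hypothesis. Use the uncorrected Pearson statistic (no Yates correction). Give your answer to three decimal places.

Row totals: 59, 58. Column totals: 42, 75. Grand total N = 117.
Expected counts (row total × column total / N):
  Satisfied, Car: 59×42/117 = 21.1795
  Satisfied, Public transit: 59×75/117 = 37.8205
  Dissatisfied, Car: 58×42/117 = 20.8205
  Dissatisfied, Public transit: 58×75/117 = 37.1795
Contributions (O − E)²/E:
  (12 − 21.1795)²/21.1795 = 3.9785
  (47 − 37.8205)²/37.8205 = 2.2280
  (30 − 20.8205)²/20.8205 = 4.0471
  (28 − 37.1795)²/37.1795 = 2.2664
χ² = 3.9785 + 2.2280 + 4.0471 + 2.2664 = 12.520
df = (2−1)(2−1) = 1. Since 12.520 > 3.841, reject the null hypothesis of independence at α = 0.05.

12.520; reject H₀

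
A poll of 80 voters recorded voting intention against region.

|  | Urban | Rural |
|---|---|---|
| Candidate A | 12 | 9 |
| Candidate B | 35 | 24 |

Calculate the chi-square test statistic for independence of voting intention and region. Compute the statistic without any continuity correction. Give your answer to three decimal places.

0.030

Row totals: 21, 59. Column totals: 47, 33. Grand total N = 80.
Expected counts (row total × column total / N):
  Candidate A, Urban: 21×47/80 = 12.3375
  Candidate A, Rural: 21×33/80 = 8.6625
  Candidate B, Urban: 59×47/80 = 34.6625
  Candidate B, Rural: 59×33/80 = 24.3375
Contributions (O − E)²/E:
  (12 − 12.3375)²/12.3375 = 0.0092
  (9 − 8.6625)²/8.6625 = 0.0131
  (35 − 34.6625)²/34.6625 = 0.0033
  (24 − 24.3375)²/24.3375 = 0.0047
χ² = 0.0092 + 0.0131 + 0.0033 + 0.0047 = 0.030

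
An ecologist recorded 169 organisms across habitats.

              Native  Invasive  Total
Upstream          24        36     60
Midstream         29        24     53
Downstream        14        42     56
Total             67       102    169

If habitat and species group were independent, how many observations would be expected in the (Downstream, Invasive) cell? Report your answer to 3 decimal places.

Row total (Downstream) = 56; column total (Invasive) = 102; grand total N = 169.
Expected count = (row total × column total) / N = 56 × 102 / 169 = 33.799.

33.799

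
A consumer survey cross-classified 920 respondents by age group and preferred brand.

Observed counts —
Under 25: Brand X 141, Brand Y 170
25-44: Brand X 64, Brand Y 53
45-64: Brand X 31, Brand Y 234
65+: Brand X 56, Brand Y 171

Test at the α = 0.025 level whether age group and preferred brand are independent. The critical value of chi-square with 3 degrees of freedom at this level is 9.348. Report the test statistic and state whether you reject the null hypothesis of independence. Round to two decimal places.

109.38; reject H₀

Row totals: 311, 117, 265, 227. Column totals: 292, 628. Grand total N = 920.
Expected counts (row total × column total / N):
  Under 25, Brand X: 311×292/920 = 98.708696
  Under 25, Brand Y: 311×628/920 = 212.291304
  25-44, Brand X: 117×292/920 = 37.134783
  25-44, Brand Y: 117×628/920 = 79.865217
  45-64, Brand X: 265×292/920 = 84.108696
  45-64, Brand Y: 265×628/920 = 180.891304
  65+, Brand X: 227×292/920 = 72.047826
  65+, Brand Y: 227×628/920 = 154.952174
Contributions (O − E)²/E:
  (141 − 98.708696)²/98.708696 = 18.1195
  (170 − 212.291304)²/212.291304 = 8.4250
  (64 − 37.134783)²/37.134783 = 19.4357
  (53 − 79.865217)²/79.865217 = 9.0370
  (31 − 84.108696)²/84.108696 = 33.5344
  (234 − 180.891304)²/180.891304 = 15.5924
  (56 − 72.047826)²/72.047826 = 3.5745
  (171 − 154.952174)²/154.952174 = 1.6620
χ² = 18.1195 + 8.4250 + 19.4357 + 9.0370 + 33.5344 + 15.5924 + 3.5745 + 1.6620 = 109.38
df = (4−1)(2−1) = 3. Since 109.38 > 9.348, reject the null hypothesis of independence at α = 0.025.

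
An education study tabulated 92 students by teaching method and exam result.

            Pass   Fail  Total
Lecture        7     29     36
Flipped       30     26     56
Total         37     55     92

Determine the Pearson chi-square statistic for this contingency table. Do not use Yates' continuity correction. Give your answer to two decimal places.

Grand total N = 92.
Expected counts (row total × column total / N):
  Lecture, Pass: 36×37/92 = 14.478
  Lecture, Fail: 36×55/92 = 21.522
  Flipped, Pass: 56×37/92 = 22.522
  Flipped, Fail: 56×55/92 = 33.478
Contributions (O − E)²/E:
  (7 − 14.478)²/14.478 = 3.8624
  (29 − 21.522)²/21.522 = 2.5983
  (30 − 22.522)²/22.522 = 2.4829
  (26 − 33.478)²/33.478 = 1.6704
χ² = 3.8624 + 2.5983 + 2.4829 + 1.6704 = 10.61

10.61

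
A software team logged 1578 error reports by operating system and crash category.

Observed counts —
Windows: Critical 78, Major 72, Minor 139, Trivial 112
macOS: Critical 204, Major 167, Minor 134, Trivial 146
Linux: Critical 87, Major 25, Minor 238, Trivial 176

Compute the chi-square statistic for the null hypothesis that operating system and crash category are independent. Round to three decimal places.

Row totals: 401, 651, 526. Column totals: 369, 264, 511, 434. Grand total N = 1578.
Expected counts (row total × column total / N):
  Windows, Critical: 401×369/1578 = 93.7700
  Windows, Major: 401×264/1578 = 67.0875
  Windows, Minor: 401×511/1578 = 129.8549
  Windows, Trivial: 401×434/1578 = 110.2877
  macOS, Critical: 651×369/1578 = 152.2300
  macOS, Major: 651×264/1578 = 108.9125
  macOS, Minor: 651×511/1578 = 210.8118
  macOS, Trivial: 651×434/1578 = 179.0456
  Linux, Critical: 526×369/1578 = 123.0000
  Linux, Major: 526×264/1578 = 88.0000
  Linux, Minor: 526×511/1578 = 170.3333
  Linux, Trivial: 526×434/1578 = 144.6667
Contributions (O − E)²/E:
  (78 − 93.7700)²/93.7700 = 2.6522
  (72 − 67.0875)²/67.0875 = 0.3597
  (139 − 129.8549)²/129.8549 = 0.6440
  (112 − 110.2877)²/110.2877 = 0.0266
  (204 − 152.2300)²/152.2300 = 17.6058
  (167 − 108.9125)²/108.9125 = 30.9804
  (134 − 210.8118)²/210.8118 = 27.9873
  (146 − 179.0456)²/179.0456 = 6.0991
  (87 − 123.0000)²/123.0000 = 10.5366
  (25 − 88.0000)²/88.0000 = 45.1023
  (238 − 170.3333)²/170.3333 = 26.8813
  (176 − 144.6667)²/144.6667 = 6.7865
χ² = 2.6522 + 0.3597 + 0.6440 + 0.0266 + 17.6058 + 30.9804 + 27.9873 + 6.0991 + 10.5366 + 45.1023 + 26.8813 + 6.7865 = 175.662

175.662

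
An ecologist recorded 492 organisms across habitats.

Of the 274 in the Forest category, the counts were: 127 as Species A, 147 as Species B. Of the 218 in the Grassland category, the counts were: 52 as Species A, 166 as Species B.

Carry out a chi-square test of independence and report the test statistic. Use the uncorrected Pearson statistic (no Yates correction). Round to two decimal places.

26.55

Row totals: 274, 218. Column totals: 179, 313. Grand total N = 492.
Expected counts (row total × column total / N):
  Forest, Species A: 274×179/492 = 99.687
  Forest, Species B: 274×313/492 = 174.313
  Grassland, Species A: 218×179/492 = 79.313
  Grassland, Species B: 218×313/492 = 138.687
Contributions (O − E)²/E:
  (127 − 99.687)²/99.687 = 7.4834
  (147 − 174.313)²/174.313 = 4.2797
  (52 − 79.313)²/79.313 = 9.4058
  (166 − 138.687)²/138.687 = 5.3790
χ² = 7.4834 + 4.2797 + 9.4058 + 5.3790 = 26.55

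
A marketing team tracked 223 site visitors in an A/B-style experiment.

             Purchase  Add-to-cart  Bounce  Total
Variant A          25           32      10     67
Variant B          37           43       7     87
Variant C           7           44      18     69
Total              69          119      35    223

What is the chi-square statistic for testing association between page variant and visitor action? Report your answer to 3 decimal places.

Grand total N = 223.
Expected counts (row total × column total / N):
  Variant A, Purchase: 67×69/223 = 20.7309
  Variant A, Add-to-cart: 67×119/223 = 35.7534
  Variant A, Bounce: 67×35/223 = 10.5157
  Variant B, Purchase: 87×69/223 = 26.9193
  Variant B, Add-to-cart: 87×119/223 = 46.4260
  Variant B, Bounce: 87×35/223 = 13.6547
  Variant C, Purchase: 69×69/223 = 21.3498
  Variant C, Add-to-cart: 69×119/223 = 36.8206
  Variant C, Bounce: 69×35/223 = 10.8296
Contributions (O − E)²/E:
  (25 − 20.7309)²/20.7309 = 0.8791
  (32 − 35.7534)²/35.7534 = 0.3940
  (10 − 10.5157)²/10.5157 = 0.0253
  (37 − 26.9193)²/26.9193 = 3.7750
  (43 − 46.4260)²/46.4260 = 0.2528
  (7 − 13.6547)²/13.6547 = 3.2432
  (7 − 21.3498)²/21.3498 = 9.6449
  (44 − 36.8206)²/36.8206 = 1.3999
  (18 − 10.8296)²/10.8296 = 4.7476
χ² = 0.8791 + 0.3940 + 0.0253 + 3.7750 + 0.2528 + 3.2432 + 9.6449 + 1.3999 + 4.7476 = 24.362

24.362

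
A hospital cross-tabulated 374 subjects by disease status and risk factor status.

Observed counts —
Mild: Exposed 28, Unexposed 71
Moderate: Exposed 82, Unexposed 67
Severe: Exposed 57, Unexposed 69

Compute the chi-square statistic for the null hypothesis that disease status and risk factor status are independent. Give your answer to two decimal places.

17.25

Row totals: 99, 149, 126. Column totals: 167, 207. Grand total N = 374.
Expected counts (row total × column total / N):
  Mild, Exposed: 99×167/374 = 44.206
  Mild, Unexposed: 99×207/374 = 54.794
  Moderate, Exposed: 149×167/374 = 66.532
  Moderate, Unexposed: 149×207/374 = 82.468
  Severe, Exposed: 126×167/374 = 56.262
  Severe, Unexposed: 126×207/374 = 69.738
Contributions (O − E)²/E:
  (28 − 44.206)²/44.206 = 5.9411
  (71 − 54.794)²/54.794 = 4.7931
  (82 − 66.532)²/66.532 = 3.5961
  (67 − 82.468)²/82.468 = 2.9012
  (57 − 56.262)²/56.262 = 0.0097
  (69 − 69.738)²/69.738 = 0.0078
χ² = 5.9411 + 4.7931 + 3.5961 + 2.9012 + 0.0097 + 0.0078 = 17.25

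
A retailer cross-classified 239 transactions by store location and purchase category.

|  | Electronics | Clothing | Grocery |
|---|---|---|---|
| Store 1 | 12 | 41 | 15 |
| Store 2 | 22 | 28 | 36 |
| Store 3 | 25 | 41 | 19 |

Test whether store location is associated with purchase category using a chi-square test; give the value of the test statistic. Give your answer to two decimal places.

Row totals: 68, 86, 85. Column totals: 59, 110, 70. Grand total N = 239.
Expected counts (row total × column total / N):
  Store 1, Electronics: 68×59/239 = 16.7866
  Store 1, Clothing: 68×110/239 = 31.2971
  Store 1, Grocery: 68×70/239 = 19.9163
  Store 2, Electronics: 86×59/239 = 21.2301
  Store 2, Clothing: 86×110/239 = 39.5816
  Store 2, Grocery: 86×70/239 = 25.1883
  Store 3, Electronics: 85×59/239 = 20.9833
  Store 3, Clothing: 85×110/239 = 39.1213
  Store 3, Grocery: 85×70/239 = 24.8954
Contributions (O − E)²/E:
  (12 − 16.7866)²/16.7866 = 1.3649
  (41 − 31.2971)²/31.2971 = 3.0081
  (15 − 19.9163)²/19.9163 = 1.2136
  (22 − 21.2301)²/21.2301 = 0.0279
  (28 − 39.5816)²/39.5816 = 3.3888
  (36 − 25.1883)²/25.1883 = 4.6408
  (25 − 20.9833)²/20.9833 = 0.7689
  (41 − 39.1213)²/39.1213 = 0.0902
  (19 − 24.8954)²/24.8954 = 1.3961
χ² = 1.3649 + 3.0081 + 1.2136 + 0.0279 + 3.3888 + 4.6408 + 0.7689 + 0.0902 + 1.3961 = 15.90

15.90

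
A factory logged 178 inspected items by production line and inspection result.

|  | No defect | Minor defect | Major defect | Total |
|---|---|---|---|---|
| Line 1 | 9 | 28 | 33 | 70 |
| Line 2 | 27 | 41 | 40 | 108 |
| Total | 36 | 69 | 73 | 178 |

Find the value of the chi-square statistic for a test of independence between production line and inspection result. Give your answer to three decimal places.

Grand total N = 178.
Expected counts (row total × column total / N):
  Line 1, No defect: 70×36/178 = 14.1573
  Line 1, Minor defect: 70×69/178 = 27.1348
  Line 1, Major defect: 70×73/178 = 28.7079
  Line 2, No defect: 108×36/178 = 21.8427
  Line 2, Minor defect: 108×69/178 = 41.8652
  Line 2, Major defect: 108×73/178 = 44.2921
Contributions (O − E)²/E:
  (9 − 14.1573)²/14.1573 = 1.8787
  (28 − 27.1348)²/27.1348 = 0.0276
  (33 − 28.7079)²/28.7079 = 0.6417
  (27 − 21.8427)²/21.8427 = 1.2177
  (41 − 41.8652)²/41.8652 = 0.0179
  (40 − 44.2921)²/44.2921 = 0.4159
χ² = 1.8787 + 0.0276 + 0.6417 + 1.2177 + 0.0179 + 0.4159 = 4.200

4.200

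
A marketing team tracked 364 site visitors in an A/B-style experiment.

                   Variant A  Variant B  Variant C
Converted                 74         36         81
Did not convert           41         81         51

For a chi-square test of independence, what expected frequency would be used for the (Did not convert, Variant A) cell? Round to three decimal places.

Row total (Did not convert) = 173; column total (Variant A) = 115; grand total N = 364.
Expected count = (row total × column total) / N = 173 × 115 / 364 = 54.657.

54.657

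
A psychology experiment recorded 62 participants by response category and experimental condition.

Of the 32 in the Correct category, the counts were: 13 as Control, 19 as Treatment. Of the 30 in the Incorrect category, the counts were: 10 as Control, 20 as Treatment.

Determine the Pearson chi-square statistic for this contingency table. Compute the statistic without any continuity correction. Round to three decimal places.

Row totals: 32, 30. Column totals: 23, 39. Grand total N = 62.
Expected counts (row total × column total / N):
  Correct, Control: 32×23/62 = 11.8710
  Correct, Treatment: 32×39/62 = 20.1290
  Incorrect, Control: 30×23/62 = 11.1290
  Incorrect, Treatment: 30×39/62 = 18.8710
Contributions (O − E)²/E:
  (13 − 11.8710)²/11.8710 = 0.1074
  (19 − 20.1290)²/20.1290 = 0.0633
  (10 − 11.1290)²/11.1290 = 0.1145
  (20 − 18.8710)²/18.8710 = 0.0675
χ² = 0.1074 + 0.0633 + 0.1145 + 0.0675 = 0.353

0.353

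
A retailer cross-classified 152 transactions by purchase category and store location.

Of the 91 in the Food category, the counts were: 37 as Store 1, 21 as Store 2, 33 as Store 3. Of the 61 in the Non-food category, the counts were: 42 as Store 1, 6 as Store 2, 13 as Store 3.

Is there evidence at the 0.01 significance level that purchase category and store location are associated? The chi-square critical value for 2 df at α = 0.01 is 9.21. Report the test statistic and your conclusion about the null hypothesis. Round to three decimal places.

11.887; reject H₀

Row totals: 91, 61. Column totals: 79, 27, 46. Grand total N = 152.
Expected counts (row total × column total / N):
  Food, Store 1: 91×79/152 = 47.2961
  Food, Store 2: 91×27/152 = 16.1645
  Food, Store 3: 91×46/152 = 27.5395
  Non-food, Store 1: 61×79/152 = 31.7039
  Non-food, Store 2: 61×27/152 = 10.8355
  Non-food, Store 3: 61×46/152 = 18.4605
Contributions (O − E)²/E:
  (37 − 47.2961)²/47.2961 = 2.2414
  (21 − 16.1645)²/16.1645 = 1.4465
  (33 − 27.5395)²/27.5395 = 1.0827
  (42 − 31.7039)²/31.7039 = 3.3437
  (6 − 10.8355)²/10.8355 = 2.1579
  (13 − 18.4605)²/18.4605 = 1.6152
χ² = 2.2414 + 1.4465 + 1.0827 + 3.3437 + 2.1579 + 1.6152 = 11.887
df = (2−1)(3−1) = 2. Since 11.887 > 9.21, reject the null hypothesis of independence at α = 0.01.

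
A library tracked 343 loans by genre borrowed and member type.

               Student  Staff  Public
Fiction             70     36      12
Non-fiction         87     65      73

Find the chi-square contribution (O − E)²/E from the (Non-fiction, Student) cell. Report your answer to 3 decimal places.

Row total (Non-fiction) = 225; column total (Student) = 157; N = 343.
Expected count E = 225 × 157 / 343 = 102.9883.
Contribution = (O − E)²/E = (87 − 102.9883)² / 102.9883 = 2.482.

2.482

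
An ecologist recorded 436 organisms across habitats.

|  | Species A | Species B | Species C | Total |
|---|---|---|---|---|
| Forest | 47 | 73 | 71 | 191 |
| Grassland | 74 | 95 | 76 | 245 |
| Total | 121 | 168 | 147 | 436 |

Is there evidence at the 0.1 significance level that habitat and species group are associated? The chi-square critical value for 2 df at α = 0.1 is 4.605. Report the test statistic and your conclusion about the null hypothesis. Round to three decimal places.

Grand total N = 436.
Expected counts (row total × column total / N):
  Forest, Species A: 191×121/436 = 53.0069
  Forest, Species B: 191×168/436 = 73.5963
  Forest, Species C: 191×147/436 = 64.3968
  Grassland, Species A: 245×121/436 = 67.9931
  Grassland, Species B: 245×168/436 = 94.4037
  Grassland, Species C: 245×147/436 = 82.6032
Contributions (O − E)²/E:
  (47 − 53.0069)²/53.0069 = 0.6807
  (73 − 73.5963)²/73.5963 = 0.0048
  (71 − 64.3968)²/64.3968 = 0.6771
  (74 − 67.9931)²/67.9931 = 0.5307
  (95 − 94.4037)²/94.4037 = 0.0038
  (76 − 82.6032)²/82.6032 = 0.5279
χ² = 0.6807 + 0.0048 + 0.6771 + 0.5307 + 0.0038 + 0.5279 = 2.425
df = (2−1)(3−1) = 2. Since 2.425 < 4.605, fail to reject the null hypothesis of independence at α = 0.1.

2.425; fail to reject H₀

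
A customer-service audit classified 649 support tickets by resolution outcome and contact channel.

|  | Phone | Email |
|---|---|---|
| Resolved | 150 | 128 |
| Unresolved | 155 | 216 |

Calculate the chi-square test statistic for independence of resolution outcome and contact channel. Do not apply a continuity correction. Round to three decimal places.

9.461

Row totals: 278, 371. Column totals: 305, 344. Grand total N = 649.
Expected counts (row total × column total / N):
  Resolved, Phone: 278×305/649 = 130.6471
  Resolved, Email: 278×344/649 = 147.3529
  Unresolved, Phone: 371×305/649 = 174.3529
  Unresolved, Email: 371×344/649 = 196.6471
Contributions (O − E)²/E:
  (150 − 130.6471)²/130.6471 = 2.8668
  (128 − 147.3529)²/147.3529 = 2.5418
  (155 − 174.3529)²/174.3529 = 2.1481
  (216 − 196.6471)²/196.6471 = 1.9046
χ² = 2.8668 + 2.5418 + 2.1481 + 1.9046 = 9.461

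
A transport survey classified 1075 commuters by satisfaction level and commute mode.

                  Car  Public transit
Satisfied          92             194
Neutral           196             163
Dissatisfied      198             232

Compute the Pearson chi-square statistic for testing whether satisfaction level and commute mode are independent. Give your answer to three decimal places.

32.529

Row totals: 286, 359, 430. Column totals: 486, 589. Grand total N = 1075.
Expected counts (row total × column total / N):
  Satisfied, Car: 286×486/1075 = 129.2986
  Satisfied, Public transit: 286×589/1075 = 156.7014
  Neutral, Car: 359×486/1075 = 162.3014
  Neutral, Public transit: 359×589/1075 = 196.6986
  Dissatisfied, Car: 430×486/1075 = 194.4000
  Dissatisfied, Public transit: 430×589/1075 = 235.6000
Contributions (O − E)²/E:
  (92 − 129.2986)²/129.2986 = 10.7595
  (194 − 156.7014)²/156.7014 = 8.8779
  (196 − 162.3014)²/162.3014 = 6.9968
  (163 − 196.6986)²/196.6986 = 5.7733
  (198 − 194.4000)²/194.4000 = 0.0667
  (232 − 235.6000)²/235.6000 = 0.0550
χ² = 10.7595 + 8.8779 + 6.9968 + 5.7733 + 0.0667 + 0.0550 = 32.529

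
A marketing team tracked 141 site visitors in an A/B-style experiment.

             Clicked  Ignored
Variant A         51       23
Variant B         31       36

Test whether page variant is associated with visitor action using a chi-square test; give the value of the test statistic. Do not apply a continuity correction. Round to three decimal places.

Row totals: 74, 67. Column totals: 82, 59. Grand total N = 141.
Expected counts (row total × column total / N):
  Variant A, Clicked: 74×82/141 = 43.0355
  Variant A, Ignored: 74×59/141 = 30.9645
  Variant B, Clicked: 67×82/141 = 38.9645
  Variant B, Ignored: 67×59/141 = 28.0355
Contributions (O − E)²/E:
  (51 − 43.0355)²/43.0355 = 1.4740
  (23 − 30.9645)²/30.9645 = 2.0486
  (31 − 38.9645)²/38.9645 = 1.6280
  (36 − 28.0355)²/28.0355 = 2.2626
χ² = 1.4740 + 2.0486 + 1.6280 + 2.2626 = 7.413

7.413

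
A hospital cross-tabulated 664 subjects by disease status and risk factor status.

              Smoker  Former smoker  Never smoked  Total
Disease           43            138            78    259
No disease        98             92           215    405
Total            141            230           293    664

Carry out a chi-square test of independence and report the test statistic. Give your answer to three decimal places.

65.790

Grand total N = 664.
Expected counts (row total × column total / N):
  Disease, Smoker: 259×141/664 = 54.9985
  Disease, Former smoker: 259×230/664 = 89.7139
  Disease, Never smoked: 259×293/664 = 114.2877
  No disease, Smoker: 405×141/664 = 86.0015
  No disease, Former smoker: 405×230/664 = 140.2861
  No disease, Never smoked: 405×293/664 = 178.7123
Contributions (O − E)²/E:
  (43 − 54.9985)²/54.9985 = 2.6176
  (138 − 89.7139)²/89.7139 = 25.9887
  (78 − 114.2877)²/114.2877 = 11.5218
  (98 − 86.0015)²/86.0015 = 1.6740
  (92 − 140.2861)²/140.2861 = 16.6199
  (215 − 178.7123)²/178.7123 = 7.3683
χ² = 2.6176 + 25.9887 + 11.5218 + 1.6740 + 16.6199 + 7.3683 = 65.790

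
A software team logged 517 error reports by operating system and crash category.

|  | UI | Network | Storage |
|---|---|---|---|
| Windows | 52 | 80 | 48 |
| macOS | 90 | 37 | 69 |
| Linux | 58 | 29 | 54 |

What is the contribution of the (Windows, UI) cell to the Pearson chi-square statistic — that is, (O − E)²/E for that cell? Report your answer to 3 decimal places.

Row total (Windows) = 180; column total (UI) = 200; N = 517.
Expected count E = 180 × 200 / 517 = 69.6325.
Contribution = (O − E)²/E = (52 − 69.6325)² / 69.6325 = 4.465.

4.465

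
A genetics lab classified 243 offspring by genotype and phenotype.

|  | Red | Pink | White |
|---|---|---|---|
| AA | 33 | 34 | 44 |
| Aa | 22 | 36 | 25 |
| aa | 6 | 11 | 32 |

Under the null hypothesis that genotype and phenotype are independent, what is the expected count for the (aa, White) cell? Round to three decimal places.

Row total (aa) = 49; column total (White) = 101; grand total N = 243.
Expected count = (row total × column total) / N = 49 × 101 / 243 = 20.366.

20.366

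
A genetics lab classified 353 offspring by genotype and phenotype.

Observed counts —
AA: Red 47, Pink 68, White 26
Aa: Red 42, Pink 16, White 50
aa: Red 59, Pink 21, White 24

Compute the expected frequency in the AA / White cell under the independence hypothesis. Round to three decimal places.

39.943

Row total (AA) = 141; column total (White) = 100; grand total N = 353.
Expected count = (row total × column total) / N = 141 × 100 / 353 = 39.943.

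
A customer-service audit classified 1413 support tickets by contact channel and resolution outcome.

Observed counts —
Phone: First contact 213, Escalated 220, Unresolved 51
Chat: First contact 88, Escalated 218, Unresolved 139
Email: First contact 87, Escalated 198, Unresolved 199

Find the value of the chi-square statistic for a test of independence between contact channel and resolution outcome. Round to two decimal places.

Row totals: 484, 445, 484. Column totals: 388, 636, 389. Grand total N = 1413.
Expected counts (row total × column total / N):
  Phone, First contact: 484×388/1413 = 132.903
  Phone, Escalated: 484×636/1413 = 217.851
  Phone, Unresolved: 484×389/1413 = 133.246
  Chat, First contact: 445×388/1413 = 122.194
  Chat, Escalated: 445×636/1413 = 200.297
  Chat, Unresolved: 445×389/1413 = 122.509
  Email, First contact: 484×388/1413 = 132.903
  Email, Escalated: 484×636/1413 = 217.851
  Email, Unresolved: 484×389/1413 = 133.246
Contributions (O − E)²/E:
  (213 − 132.903)²/132.903 = 48.2723
  (220 − 217.851)²/217.851 = 0.0212
  (51 − 133.246)²/133.246 = 50.7663
  (88 − 122.194)²/122.194 = 9.5686
  (218 − 200.297)²/200.297 = 1.5647
  (139 − 122.509)²/122.509 = 2.2199
  (87 − 132.903)²/132.903 = 15.8543
  (198 − 217.851)²/217.851 = 1.8089
  (199 − 133.246)²/133.246 = 32.4482
χ² = 48.2723 + 0.0212 + 50.7663 + 9.5686 + 1.5647 + 2.2199 + 15.8543 + 1.8089 + 32.4482 = 162.52

162.52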